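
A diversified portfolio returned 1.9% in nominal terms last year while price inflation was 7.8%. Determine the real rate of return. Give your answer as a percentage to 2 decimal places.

Real return via the Fisher equation: (1 + 1.9%)/(1 + 7.8%) − 1 = 1.019/1.078 − 1 ≈ -0.05473.

-5.47%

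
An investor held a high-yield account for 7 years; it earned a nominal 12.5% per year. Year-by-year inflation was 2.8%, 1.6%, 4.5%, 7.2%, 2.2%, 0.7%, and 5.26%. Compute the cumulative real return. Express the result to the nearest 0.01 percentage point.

79.94%

Cumulative inflation factor: 1.028 × 1.016 × 1.045 × 1.072 × 1.022 × 1.007 × 1.0526 ≈ 1.26748.
Nominal growth factor: 2.28070. Real growth factor = 2.28070 / 1.26748 ≈ 1.79939.
Total real return ≈ 79.9393%.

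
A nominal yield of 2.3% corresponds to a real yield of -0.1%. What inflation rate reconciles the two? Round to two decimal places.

2.40%

From (1+r_nom) = (1+r_real)(1+π), we get 1+π = (1 + 2.3%)/(1 − 0.1%) = 1.023/0.999 ≈ 1.02402.
So π ≈ 2.4024%.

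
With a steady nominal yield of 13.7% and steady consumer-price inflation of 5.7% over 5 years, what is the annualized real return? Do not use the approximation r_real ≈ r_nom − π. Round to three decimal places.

7.569%

With constant rates the annual real return is the same each year: (1+13.7%)/(1+5.7%) − 1 = 0.07569.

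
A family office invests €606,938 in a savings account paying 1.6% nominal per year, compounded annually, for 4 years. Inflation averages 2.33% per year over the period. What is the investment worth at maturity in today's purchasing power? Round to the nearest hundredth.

Nominal value at maturity: €606,938 × (1 + 1.6%)^4 ≈ €646,724.27.
Price-level factor over 4 years: (1 + 2.33%)^4 ≈ 1.0965082321.
The maturity value deflated by that factor is the answer in today's purchasing power.

€589,803.39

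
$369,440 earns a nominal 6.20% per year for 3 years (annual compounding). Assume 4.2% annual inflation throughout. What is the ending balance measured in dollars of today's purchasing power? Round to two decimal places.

$391,123.86

Nominal value at maturity: $369,440 × (1 + 6.20%)^3 ≈ $442,504.27.
Price-level factor over 3 years: (1 + 4.2%)^3 = 1.131366088.
Dividing the nominal maturity value by the price-level factor gives the value in today's money.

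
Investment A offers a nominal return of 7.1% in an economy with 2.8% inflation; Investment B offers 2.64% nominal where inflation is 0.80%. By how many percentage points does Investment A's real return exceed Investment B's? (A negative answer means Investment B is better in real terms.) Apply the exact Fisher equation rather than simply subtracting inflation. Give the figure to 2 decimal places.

2.36

Investment A real return: 1.071/1.028 − 1 = 4.183%.
Investment B real return: 1.0264/1.0080 − 1 = 1.825%.
Difference: 4.183 − 1.825 = 2.358 pp.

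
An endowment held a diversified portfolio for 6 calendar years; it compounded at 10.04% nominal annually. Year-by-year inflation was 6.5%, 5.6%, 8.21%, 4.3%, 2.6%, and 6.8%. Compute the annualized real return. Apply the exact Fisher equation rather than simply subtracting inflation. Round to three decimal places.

4.153%

Cumulative inflation factor: 1.065 × 1.056 × 1.0821 × 1.043 × 1.026 × 1.068 ≈ 1.39086.
Nominal growth factor: 1.77543. Real growth factor = 1.77543 / 1.39086 ≈ 1.27650.
Annualized: 1.27650^(1/6) − 1 ≈ 0.04153.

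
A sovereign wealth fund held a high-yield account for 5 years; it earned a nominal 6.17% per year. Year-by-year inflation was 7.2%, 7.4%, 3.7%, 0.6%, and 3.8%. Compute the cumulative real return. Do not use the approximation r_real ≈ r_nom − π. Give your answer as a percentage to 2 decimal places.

8.20%

Cumulative inflation factor: 1.072 × 1.074 × 1.037 × 1.006 × 1.038 ≈ 1.24673.
Nominal growth factor: 1.34899. Real growth factor = 1.34899 / 1.24673 ≈ 1.08202.
Total real return ≈ 8.2022%.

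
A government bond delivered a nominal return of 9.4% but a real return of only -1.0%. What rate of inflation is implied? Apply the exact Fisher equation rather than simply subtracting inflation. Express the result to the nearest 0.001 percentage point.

From (1+r_nom) = (1+r_real)(1+π), we get 1+π = (1 + 9.4%)/(1 − 1.0%) = 1.094/0.990 ≈ 1.10505.
So π ≈ 10.5051%.

10.505%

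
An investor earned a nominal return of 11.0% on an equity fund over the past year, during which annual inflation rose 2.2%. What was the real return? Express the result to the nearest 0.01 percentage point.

8.61%

Real return via the Fisher equation: (1 + 11.0%)/(1 + 2.2%) − 1 = 1.110/1.022 − 1 ≈ 0.08611.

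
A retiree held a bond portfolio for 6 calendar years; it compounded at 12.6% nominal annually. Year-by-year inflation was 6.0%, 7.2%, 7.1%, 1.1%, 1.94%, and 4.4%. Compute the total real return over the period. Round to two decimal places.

Cumulative inflation factor: 1.060 × 1.072 × 1.071 × 1.011 × 1.0194 × 1.044 ≈ 1.30944.
Nominal growth factor: 2.03812. Real growth factor = 2.03812 / 1.30944 ≈ 1.55648.
Total real return ≈ 55.6481%.

55.65%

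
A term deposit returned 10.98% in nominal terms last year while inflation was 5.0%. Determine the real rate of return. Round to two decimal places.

5.70%

Real return via the Fisher equation: (1 + 10.98%)/(1 + 5.0%) − 1 = 1.1098/1.050 − 1 ≈ 0.05695.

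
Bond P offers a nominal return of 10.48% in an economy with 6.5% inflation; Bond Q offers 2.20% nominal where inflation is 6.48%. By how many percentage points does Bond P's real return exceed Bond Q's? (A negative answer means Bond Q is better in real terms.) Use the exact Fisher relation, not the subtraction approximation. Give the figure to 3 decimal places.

7.757

Bond P real return: 1.1048/1.065 − 1 = 3.7371%.
Bond Q real return: 1.0220/1.0648 − 1 = -4.0195%.
Difference: 3.7371 − (-4.0195) = 7.7566 pp.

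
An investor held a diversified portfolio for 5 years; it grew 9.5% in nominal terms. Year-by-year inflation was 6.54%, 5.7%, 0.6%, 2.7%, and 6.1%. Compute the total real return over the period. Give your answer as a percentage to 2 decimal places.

-11.30%

Cumulative inflation factor: 1.0654 × 1.057 × 1.006 × 1.027 × 1.061 ≈ 1.23444.
Nominal growth factor: 1.09500. Real growth factor = 1.09500 / 1.23444 ≈ 0.88704.
Total real return ≈ -11.2961%.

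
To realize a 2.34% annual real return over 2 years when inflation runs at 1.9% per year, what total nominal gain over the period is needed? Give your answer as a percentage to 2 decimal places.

Required annual nominal rate: (1+2.34%)(1+1.9%) − 1 = 4.28446%.
Cumulative over 2 years: (1 + 0.0428446)^2 − 1 ≈ 0.08752.

8.75%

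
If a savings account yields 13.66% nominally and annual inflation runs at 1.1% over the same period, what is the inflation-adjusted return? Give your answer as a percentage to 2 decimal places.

Real return via the Fisher equation: (1 + 13.66%)/(1 + 1.1%) − 1 = 1.1366/1.011 − 1 ≈ 0.12423.

12.42%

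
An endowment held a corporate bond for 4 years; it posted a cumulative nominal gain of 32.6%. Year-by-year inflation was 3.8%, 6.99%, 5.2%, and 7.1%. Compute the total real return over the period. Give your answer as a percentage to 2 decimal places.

5.97%

Cumulative inflation factor: 1.038 × 1.0699 × 1.052 × 1.071 ≈ 1.25125.
Nominal growth factor: 1.32600. Real growth factor = 1.32600 / 1.25125 ≈ 1.05974.
Total real return ≈ 5.9736%.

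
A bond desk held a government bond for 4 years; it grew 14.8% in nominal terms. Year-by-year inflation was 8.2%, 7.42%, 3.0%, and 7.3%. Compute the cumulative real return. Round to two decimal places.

Cumulative inflation factor: 1.082 × 1.0742 × 1.030 × 1.073 ≈ 1.28455.
Nominal growth factor: 1.14800. Real growth factor = 1.14800 / 1.28455 ≈ 0.89370.
Total real return ≈ -10.6298%.

-10.63%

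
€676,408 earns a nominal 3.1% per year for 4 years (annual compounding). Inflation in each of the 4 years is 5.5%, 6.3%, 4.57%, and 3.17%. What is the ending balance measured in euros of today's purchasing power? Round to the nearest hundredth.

€631,680.01

Nominal value at maturity: €676,408 × (1 + 3.1%)^4 ≈ €764,263.99.
Price-level factor over 4 years: 1.055 × 1.063 × 1.0457 × 1.0317 ≈ 1.2098910461.
The maturity value deflated by that factor is the answer in today's purchasing power.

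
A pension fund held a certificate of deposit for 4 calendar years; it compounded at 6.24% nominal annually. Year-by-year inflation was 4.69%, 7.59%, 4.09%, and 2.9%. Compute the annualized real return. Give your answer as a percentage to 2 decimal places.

Cumulative inflation factor: 1.0469 × 1.0759 × 1.0409 × 1.029 ≈ 1.20643.
Nominal growth factor: 1.27395. Real growth factor = 1.27395 / 1.20643 ≈ 1.05597.
Annualized: 1.05597^(1/4) − 1 ≈ 0.01371.

1.37%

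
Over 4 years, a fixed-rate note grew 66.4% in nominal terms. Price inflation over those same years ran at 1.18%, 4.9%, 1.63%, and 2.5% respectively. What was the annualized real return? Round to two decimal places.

10.76%

Cumulative inflation factor: 1.0118 × 1.049 × 1.0163 × 1.025 ≈ 1.10565.
Nominal growth factor: 1.66400. Real growth factor = 1.66400 / 1.10565 ≈ 1.50500.
Annualized: 1.50500^(1/4) − 1 ≈ 0.10760.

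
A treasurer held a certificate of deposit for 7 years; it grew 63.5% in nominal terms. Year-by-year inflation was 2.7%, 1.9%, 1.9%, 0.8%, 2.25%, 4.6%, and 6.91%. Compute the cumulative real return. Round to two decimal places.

Cumulative inflation factor: 1.027 × 1.019 × 1.019 × 1.008 × 1.0225 × 1.046 × 1.0691 ≈ 1.22912.
Nominal growth factor: 1.63500. Real growth factor = 1.63500 / 1.22912 ≈ 1.33022.
Total real return ≈ 33.0225%.

33.02%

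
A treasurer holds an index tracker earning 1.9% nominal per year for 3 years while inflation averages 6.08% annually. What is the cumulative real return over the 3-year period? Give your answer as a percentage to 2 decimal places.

The annual real rate is (1+1.9%)/(1+6.08%) − 1 = -3.9404%.
Compounded over 3 years: (1 + -0.039404)^3 − 1 ≈ -0.11362.

-11.36%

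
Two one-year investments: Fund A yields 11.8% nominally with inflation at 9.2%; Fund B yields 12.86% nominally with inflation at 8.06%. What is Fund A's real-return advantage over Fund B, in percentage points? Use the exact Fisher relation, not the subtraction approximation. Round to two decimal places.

-2.06

Fund A real return: 1.118/1.092 − 1 = 2.381%.
Fund B real return: 1.1286/1.0806 − 1 = 4.442%.
Difference: 2.381 − 4.442 = -2.061 pp.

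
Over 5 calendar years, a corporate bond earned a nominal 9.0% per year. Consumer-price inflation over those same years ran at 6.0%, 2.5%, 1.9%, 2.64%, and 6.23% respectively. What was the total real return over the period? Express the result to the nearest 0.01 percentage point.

Cumulative inflation factor: 1.060 × 1.025 × 1.019 × 1.0264 × 1.0623 ≈ 1.20717.
Nominal growth factor: 1.53862. Real growth factor = 1.53862 / 1.20717 ≈ 1.27457.
Total real return ≈ 27.4573%.

27.46%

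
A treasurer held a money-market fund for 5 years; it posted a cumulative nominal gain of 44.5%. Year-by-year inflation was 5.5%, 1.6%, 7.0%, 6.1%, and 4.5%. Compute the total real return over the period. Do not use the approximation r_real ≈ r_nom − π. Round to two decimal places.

Cumulative inflation factor: 1.055 × 1.016 × 1.070 × 1.061 × 1.045 ≈ 1.27163.
Nominal growth factor: 1.44500. Real growth factor = 1.44500 / 1.27163 ≈ 1.13633.
Total real return ≈ 13.6335%.

13.63%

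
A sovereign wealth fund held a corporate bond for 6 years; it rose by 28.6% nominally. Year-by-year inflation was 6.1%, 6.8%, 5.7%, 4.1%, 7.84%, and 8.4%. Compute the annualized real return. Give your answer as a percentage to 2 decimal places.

-2.07%

Cumulative inflation factor: 1.061 × 1.068 × 1.057 × 1.041 × 1.0784 × 1.084 ≈ 1.45754.
Nominal growth factor: 1.28600. Real growth factor = 1.28600 / 1.45754 ≈ 0.88231.
Annualized: 0.88231^(1/6) − 1 ≈ -0.02065.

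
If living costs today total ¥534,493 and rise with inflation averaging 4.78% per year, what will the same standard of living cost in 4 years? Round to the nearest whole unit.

Cumulative price-level factor: (1+4.78%)^4 ≈ 1.2053511219.
The nominal amount required is ¥534,493 scaled up by that factor.

¥644,252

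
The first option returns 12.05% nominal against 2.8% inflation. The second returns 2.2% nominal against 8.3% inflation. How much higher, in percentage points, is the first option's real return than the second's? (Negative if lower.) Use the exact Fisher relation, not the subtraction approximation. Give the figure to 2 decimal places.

The first option real return: 1.1205/1.028 − 1 = 8.998%.
The second real return: 1.022/1.083 − 1 = -5.633%.
Difference: 8.998 − (-5.633) = 14.631 pp.

14.63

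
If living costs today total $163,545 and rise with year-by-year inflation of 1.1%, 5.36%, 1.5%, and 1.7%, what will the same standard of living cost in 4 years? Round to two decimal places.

$179,825.46

Cumulative price-level factor: 1.011 × 1.0536 × 1.015 × 1.017 ≈ 1.0995472905.
The nominal amount required is $163,545 scaled up by that factor.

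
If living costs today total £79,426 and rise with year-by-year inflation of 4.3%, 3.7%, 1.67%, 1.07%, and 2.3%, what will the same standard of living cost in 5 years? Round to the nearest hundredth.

£90,305.97

Cumulative price-level factor: 1.043 × 1.037 × 1.0167 × 1.0107 × 1.023 ≈ 1.1369825197.
The nominal amount required is £79,426 scaled up by that factor.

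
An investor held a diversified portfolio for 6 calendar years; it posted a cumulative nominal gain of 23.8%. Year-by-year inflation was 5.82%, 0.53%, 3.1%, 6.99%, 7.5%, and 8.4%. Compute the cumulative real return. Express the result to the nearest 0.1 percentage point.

-9.5%

Cumulative inflation factor: 1.0582 × 1.0053 × 1.031 × 1.0699 × 1.075 × 1.084 ≈ 1.36742.
Nominal growth factor: 1.23800. Real growth factor = 1.23800 / 1.36742 ≈ 0.90535.
Total real return ≈ -9.4648%.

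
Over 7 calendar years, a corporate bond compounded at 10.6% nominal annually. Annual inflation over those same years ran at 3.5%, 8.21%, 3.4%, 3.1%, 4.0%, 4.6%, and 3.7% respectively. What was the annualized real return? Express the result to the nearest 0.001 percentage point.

Cumulative inflation factor: 1.035 × 1.0821 × 1.034 × 1.031 × 1.040 × 1.046 × 1.037 ≈ 1.34689.
Nominal growth factor: 2.02435. Real growth factor = 2.02435 / 1.34689 ≈ 1.50299.
Annualized: 1.50299^(1/7) − 1 ≈ 0.05994.

5.994%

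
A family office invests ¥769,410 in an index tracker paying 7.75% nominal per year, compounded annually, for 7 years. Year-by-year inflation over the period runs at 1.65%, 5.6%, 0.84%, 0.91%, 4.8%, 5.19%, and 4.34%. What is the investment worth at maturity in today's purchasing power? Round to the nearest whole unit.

¥1,032,652

Nominal value at maturity: ¥769,410 × (1 + 7.75%)^7 ≈ ¥1,297,415.
Price-level factor over 7 years: 1.0165 × 1.056 × 1.0084 × 1.0091 × 1.048 × 1.0519 × 1.0434 ≈ 1.2563912828.
The maturity value deflated by that factor is the answer in today's purchasing power.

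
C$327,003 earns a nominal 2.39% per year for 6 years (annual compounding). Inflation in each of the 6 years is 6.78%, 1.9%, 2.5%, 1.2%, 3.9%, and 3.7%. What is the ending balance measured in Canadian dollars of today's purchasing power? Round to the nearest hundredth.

C$309,837.67

Nominal value at maturity: C$327,003 × (1 + 2.39%)^6 ≈ C$376,787.94.
Price-level factor over 6 years: 1.0678 × 1.019 × 1.025 × 1.012 × 1.039 × 1.037 ≈ 1.2160817819.
The maturity value deflated by that factor is the answer in today's purchasing power.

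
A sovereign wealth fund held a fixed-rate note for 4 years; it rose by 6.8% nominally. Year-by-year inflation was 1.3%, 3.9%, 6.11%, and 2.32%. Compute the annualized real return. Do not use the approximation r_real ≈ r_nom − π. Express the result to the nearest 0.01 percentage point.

Cumulative inflation factor: 1.013 × 1.039 × 1.0611 × 1.0232 ≈ 1.14273.
Nominal growth factor: 1.06800. Real growth factor = 1.06800 / 1.14273 ≈ 0.93461.
Annualized: 0.93461^(1/4) − 1 ≈ -0.01676.

-1.68%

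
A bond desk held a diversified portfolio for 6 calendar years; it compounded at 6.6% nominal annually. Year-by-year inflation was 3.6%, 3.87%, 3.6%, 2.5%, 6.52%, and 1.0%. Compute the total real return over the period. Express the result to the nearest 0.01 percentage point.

Cumulative inflation factor: 1.036 × 1.0387 × 1.036 × 1.025 × 1.0652 × 1.010 ≈ 1.22938.
Nominal growth factor: 1.46738. Real growth factor = 1.46738 / 1.22938 ≈ 1.19360.
Total real return ≈ 19.3596%.

19.36%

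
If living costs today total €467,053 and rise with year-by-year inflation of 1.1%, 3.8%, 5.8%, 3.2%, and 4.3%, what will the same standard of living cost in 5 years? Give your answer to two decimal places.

Cumulative price-level factor: 1.011 × 1.038 × 1.058 × 1.032 × 1.043 ≈ 1.1950833134.
The nominal amount required is €467,053 scaled up by that factor.

€558,167.25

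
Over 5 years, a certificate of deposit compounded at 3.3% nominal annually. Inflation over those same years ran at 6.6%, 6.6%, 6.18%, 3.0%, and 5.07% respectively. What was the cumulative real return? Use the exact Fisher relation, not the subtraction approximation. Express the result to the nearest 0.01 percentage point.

-9.92%

Cumulative inflation factor: 1.066 × 1.066 × 1.0618 × 1.030 × 1.0507 ≈ 1.30579.
Nominal growth factor: 1.17626. Real growth factor = 1.17626 / 1.30579 ≈ 0.90080.
Total real return ≈ -9.9200%.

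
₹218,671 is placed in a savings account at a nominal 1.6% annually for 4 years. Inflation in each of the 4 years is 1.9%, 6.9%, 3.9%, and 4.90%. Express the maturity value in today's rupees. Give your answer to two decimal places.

Nominal value at maturity: ₹218,671 × (1 + 1.6%)^4 ≈ ₹233,005.42.
Price-level factor over 4 years: 1.019 × 1.069 × 1.039 × 1.0490 ≈ 1.1872520413.
The maturity value deflated by that factor is the answer in today's purchasing power.

₹196,256.07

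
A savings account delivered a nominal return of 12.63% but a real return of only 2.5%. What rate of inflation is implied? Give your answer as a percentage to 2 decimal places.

9.88%

From (1+r_nom) = (1+r_real)(1+π), we get 1+π = (1 + 12.63%)/(1 + 2.5%) = 1.1263/1.025 ≈ 1.09883.
So π ≈ 9.8829%.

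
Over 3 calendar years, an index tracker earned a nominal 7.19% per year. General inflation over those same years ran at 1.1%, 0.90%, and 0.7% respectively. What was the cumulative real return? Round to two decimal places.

Cumulative inflation factor: 1.011 × 1.0090 × 1.007 ≈ 1.02724.
Nominal growth factor: 1.23158. Real growth factor = 1.23158 / 1.02724 ≈ 1.19892.
Total real return ≈ 19.8922%.

19.89%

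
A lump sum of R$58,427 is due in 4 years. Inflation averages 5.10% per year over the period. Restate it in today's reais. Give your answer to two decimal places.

Price-level factor over 4 years: (1 + 5.10%)^4 ≈ 1.2201433692.
Purchasing power today: R$58,427 divided by that factor.

R$47,885.36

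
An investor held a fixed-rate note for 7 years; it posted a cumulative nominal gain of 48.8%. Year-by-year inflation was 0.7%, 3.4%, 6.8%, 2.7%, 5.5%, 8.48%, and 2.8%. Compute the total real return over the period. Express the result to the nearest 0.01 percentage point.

Cumulative inflation factor: 1.007 × 1.034 × 1.068 × 1.027 × 1.055 × 1.0848 × 1.028 ≈ 1.34365.
Nominal growth factor: 1.48800. Real growth factor = 1.48800 / 1.34365 ≈ 1.10743.
Total real return ≈ 10.7429%.

10.74%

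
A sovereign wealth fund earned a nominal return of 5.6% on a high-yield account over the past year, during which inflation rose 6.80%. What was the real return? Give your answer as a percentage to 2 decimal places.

Real return via the Fisher equation: (1 + 5.6%)/(1 + 6.80%) − 1 = 1.056/1.0680 − 1 ≈ -0.01124.

-1.12%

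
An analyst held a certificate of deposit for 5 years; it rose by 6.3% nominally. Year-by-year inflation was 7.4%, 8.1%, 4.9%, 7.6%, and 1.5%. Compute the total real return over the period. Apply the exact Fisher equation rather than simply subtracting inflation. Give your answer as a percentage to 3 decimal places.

Cumulative inflation factor: 1.074 × 1.081 × 1.049 × 1.076 × 1.015 ≈ 1.33010.
Nominal growth factor: 1.06300. Real growth factor = 1.06300 / 1.33010 ≈ 0.79919.
Total real return ≈ -20.0811%.

-20.081%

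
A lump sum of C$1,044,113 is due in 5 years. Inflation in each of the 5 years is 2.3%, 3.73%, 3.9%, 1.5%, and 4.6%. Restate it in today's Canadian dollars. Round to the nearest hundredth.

Price-level factor over 5 years: 1.023 × 1.0373 × 1.039 × 1.015 × 1.046 ≈ 1.1705589394.
Purchasing power today: C$1,044,113 divided by that factor.

C$891,978.15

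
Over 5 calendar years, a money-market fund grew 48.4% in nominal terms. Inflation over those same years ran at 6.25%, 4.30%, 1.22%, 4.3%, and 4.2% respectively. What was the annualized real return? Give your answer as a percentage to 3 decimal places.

Cumulative inflation factor: 1.0625 × 1.0430 × 1.0122 × 1.043 × 1.042 ≈ 1.21908.
Nominal growth factor: 1.48400. Real growth factor = 1.48400 / 1.21908 ≈ 1.21731.
Annualized: 1.21731^(1/5) − 1 ≈ 0.04011.

4.011%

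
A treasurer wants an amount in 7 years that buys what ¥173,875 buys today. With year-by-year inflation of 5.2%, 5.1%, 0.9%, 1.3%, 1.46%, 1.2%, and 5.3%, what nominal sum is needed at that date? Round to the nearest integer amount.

¥212,452

Cumulative price-level factor: 1.052 × 1.051 × 1.009 × 1.013 × 1.0146 × 1.012 × 1.053 ≈ 1.2218638307.
The nominal amount required is ¥173,875 scaled up by that factor.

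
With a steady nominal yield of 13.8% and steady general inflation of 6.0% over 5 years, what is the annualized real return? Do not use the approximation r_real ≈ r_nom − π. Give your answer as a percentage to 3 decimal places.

7.358%

With constant rates the annual real return is the same each year: (1+13.8%)/(1+6.0%) − 1 = 0.07358.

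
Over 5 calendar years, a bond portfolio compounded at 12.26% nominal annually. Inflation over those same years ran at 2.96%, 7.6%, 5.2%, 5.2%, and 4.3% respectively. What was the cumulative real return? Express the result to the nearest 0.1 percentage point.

39.4%

Cumulative inflation factor: 1.0296 × 1.076 × 1.052 × 1.052 × 1.043 ≈ 1.27878.
Nominal growth factor: 1.78289. Real growth factor = 1.78289 / 1.27878 ≈ 1.39421.
Total real return ≈ 39.4211%.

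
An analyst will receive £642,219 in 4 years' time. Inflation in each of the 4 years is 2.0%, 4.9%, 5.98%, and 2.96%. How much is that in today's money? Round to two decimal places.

£550,066.30

Price-level factor over 4 years: 1.020 × 1.049 × 1.0598 × 1.0296 ≈ 1.1675301622.
Purchasing power today: £642,219 divided by that factor.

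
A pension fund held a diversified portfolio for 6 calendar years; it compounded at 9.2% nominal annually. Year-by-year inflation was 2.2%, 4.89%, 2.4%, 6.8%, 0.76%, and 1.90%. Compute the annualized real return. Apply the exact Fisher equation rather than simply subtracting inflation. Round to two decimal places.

5.88%

Cumulative inflation factor: 1.022 × 1.0489 × 1.024 × 1.068 × 1.0076 × 1.0190 ≈ 1.20370.
Nominal growth factor: 1.69565. Real growth factor = 1.69565 / 1.20370 ≈ 1.40870.
Annualized: 1.40870^(1/6) − 1 ≈ 0.05877.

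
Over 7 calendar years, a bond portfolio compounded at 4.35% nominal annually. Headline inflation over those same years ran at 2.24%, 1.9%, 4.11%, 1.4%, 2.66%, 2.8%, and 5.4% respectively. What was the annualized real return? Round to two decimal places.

1.39%

Cumulative inflation factor: 1.0224 × 1.019 × 1.0411 × 1.014 × 1.0266 × 1.028 × 1.054 ≈ 1.22338.
Nominal growth factor: 1.34725. Real growth factor = 1.34725 / 1.22338 ≈ 1.10125.
Annualized: 1.10125^(1/7) − 1 ≈ 0.01387.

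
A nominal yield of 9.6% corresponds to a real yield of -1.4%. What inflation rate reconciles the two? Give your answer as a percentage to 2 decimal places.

11.16%

From (1+r_nom) = (1+r_real)(1+π), we get 1+π = (1 + 9.6%)/(1 − 1.4%) = 1.096/0.986 ≈ 1.11156.
So π ≈ 11.1562%.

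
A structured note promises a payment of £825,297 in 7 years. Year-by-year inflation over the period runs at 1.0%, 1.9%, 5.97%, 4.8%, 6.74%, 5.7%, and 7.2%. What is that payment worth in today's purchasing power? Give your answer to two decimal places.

£596,998.89

Price-level factor over 7 years: 1.010 × 1.019 × 1.0597 × 1.048 × 1.0674 × 1.057 × 1.072 ≈ 1.3824096154.
Purchasing power today: £825,297 divided by that factor.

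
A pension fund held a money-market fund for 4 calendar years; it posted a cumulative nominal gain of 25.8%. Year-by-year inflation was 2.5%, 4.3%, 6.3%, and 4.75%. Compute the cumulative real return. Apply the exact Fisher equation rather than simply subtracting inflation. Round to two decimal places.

Cumulative inflation factor: 1.025 × 1.043 × 1.063 × 1.0475 ≈ 1.19041.
Nominal growth factor: 1.25800. Real growth factor = 1.25800 / 1.19041 ≈ 1.05678.
Total real return ≈ 5.6781%.

5.68%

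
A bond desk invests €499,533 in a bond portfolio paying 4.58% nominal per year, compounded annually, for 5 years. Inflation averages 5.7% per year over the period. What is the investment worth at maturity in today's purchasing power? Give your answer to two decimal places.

€473,622.62

Nominal value at maturity: €499,533 × (1 + 4.58%)^5 ≈ €624,895.46.
Price-level factor over 5 years: (1 + 5.7%)^5 ≈ 1.3193953117.
Dividing the nominal maturity value by the price-level factor gives the value in today's money.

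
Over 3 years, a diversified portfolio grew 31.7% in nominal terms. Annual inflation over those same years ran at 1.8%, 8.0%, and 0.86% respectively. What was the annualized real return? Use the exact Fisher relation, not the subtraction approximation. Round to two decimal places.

5.90%

Cumulative inflation factor: 1.018 × 1.080 × 1.0086 ≈ 1.10890.
Nominal growth factor: 1.31700. Real growth factor = 1.31700 / 1.10890 ≈ 1.18767.
Annualized: 1.18767^(1/3) − 1 ≈ 0.05901.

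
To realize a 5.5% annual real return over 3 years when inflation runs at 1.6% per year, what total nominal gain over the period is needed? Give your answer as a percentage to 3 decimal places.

Required annual nominal rate: (1+5.5%)(1+1.6%) − 1 = 7.188%.
Cumulative over 3 years: (1 + 0.07188)^3 − 1 ≈ 0.23151.

23.151%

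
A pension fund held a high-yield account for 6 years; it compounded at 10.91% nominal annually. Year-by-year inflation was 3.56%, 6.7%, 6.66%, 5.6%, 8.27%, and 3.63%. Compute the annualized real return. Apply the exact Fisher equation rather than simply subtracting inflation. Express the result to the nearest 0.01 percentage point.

Cumulative inflation factor: 1.0356 × 1.067 × 1.0666 × 1.056 × 1.0827 × 1.0363 ≈ 1.39642.
Nominal growth factor: 1.86133. Real growth factor = 1.86133 / 1.39642 ≈ 1.33293.
Annualized: 1.33293^(1/6) − 1 ≈ 0.04906.

4.91%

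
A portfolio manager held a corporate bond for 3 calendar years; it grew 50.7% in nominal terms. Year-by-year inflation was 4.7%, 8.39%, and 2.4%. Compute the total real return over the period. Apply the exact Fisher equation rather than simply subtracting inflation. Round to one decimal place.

29.7%

Cumulative inflation factor: 1.047 × 1.0839 × 1.024 ≈ 1.16208.
Nominal growth factor: 1.50700. Real growth factor = 1.50700 / 1.16208 ≈ 1.29681.
Total real return ≈ 29.6813%.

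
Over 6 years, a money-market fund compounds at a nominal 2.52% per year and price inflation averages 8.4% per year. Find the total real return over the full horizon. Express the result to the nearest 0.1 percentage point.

The annual real rate is (1+2.52%)/(1+8.4%) − 1 = -5.4244%.
Compounded over 6 years: (1 + -0.054244)^6 − 1 ≈ -0.28439.

-28.4%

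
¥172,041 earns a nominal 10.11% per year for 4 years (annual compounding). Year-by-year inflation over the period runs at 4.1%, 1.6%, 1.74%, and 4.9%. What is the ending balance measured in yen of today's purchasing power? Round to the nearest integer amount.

¥224,041

Nominal value at maturity: ¥172,041 × (1 + 10.11%)^4 ≈ ¥252,894.
Price-level factor over 4 years: 1.041 × 1.016 × 1.0174 × 1.049 ≈ 1.1287861159.
The maturity value deflated by that factor is the answer in today's purchasing power.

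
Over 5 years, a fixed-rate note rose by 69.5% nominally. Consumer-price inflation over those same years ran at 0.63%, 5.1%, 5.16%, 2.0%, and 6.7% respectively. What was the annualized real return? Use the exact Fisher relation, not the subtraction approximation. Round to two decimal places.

Cumulative inflation factor: 1.0063 × 1.051 × 1.0516 × 1.020 × 1.067 ≈ 1.21045.
Nominal growth factor: 1.69500. Real growth factor = 1.69500 / 1.21045 ≈ 1.40031.
Annualized: 1.40031^(1/5) − 1 ≈ 0.06966.

6.97%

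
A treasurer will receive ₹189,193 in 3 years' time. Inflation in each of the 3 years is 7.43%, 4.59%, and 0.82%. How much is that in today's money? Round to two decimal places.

₹167,010.06

Price-level factor over 3 years: 1.0743 × 1.0459 × 1.0082 ≈ 1.1328239750.
Purchasing power today: ₹189,193 divided by that factor.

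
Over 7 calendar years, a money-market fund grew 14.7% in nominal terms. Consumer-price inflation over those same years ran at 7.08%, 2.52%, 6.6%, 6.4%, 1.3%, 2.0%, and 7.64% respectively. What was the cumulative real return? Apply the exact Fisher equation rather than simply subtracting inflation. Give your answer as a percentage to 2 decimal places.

Cumulative inflation factor: 1.0708 × 1.0252 × 1.066 × 1.064 × 1.013 × 1.020 × 1.0764 ≈ 1.38484.
Nominal growth factor: 1.14700. Real growth factor = 1.14700 / 1.38484 ≈ 0.82826.
Total real return ≈ -17.1745%.

-17.17%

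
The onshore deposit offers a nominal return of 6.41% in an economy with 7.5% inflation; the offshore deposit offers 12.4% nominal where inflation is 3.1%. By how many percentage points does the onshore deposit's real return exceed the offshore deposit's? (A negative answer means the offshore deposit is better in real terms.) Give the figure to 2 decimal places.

The onshore deposit real return: 1.0641/1.075 − 1 = -1.014%.
The offshore deposit real return: 1.124/1.031 − 1 = 9.020%.
Difference: -1.014 − 9.020 = -10.034 pp.

-10.03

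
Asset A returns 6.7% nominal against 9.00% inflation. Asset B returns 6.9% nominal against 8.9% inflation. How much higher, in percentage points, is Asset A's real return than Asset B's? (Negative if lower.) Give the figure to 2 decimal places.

Asset A real return: 1.067/1.0900 − 1 = -2.110%.
Asset B real return: 1.069/1.089 − 1 = -1.837%.
Difference: -2.110 − (-1.837) = -0.273 pp.

-0.27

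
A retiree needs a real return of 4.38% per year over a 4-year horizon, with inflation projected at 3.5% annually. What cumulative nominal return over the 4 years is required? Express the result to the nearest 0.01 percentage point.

Required annual nominal rate: (1+4.38%)(1+3.5%) − 1 = 8.0333%.
Cumulative over 4 years: (1 + 0.080333)^4 − 1 ≈ 0.36217.

36.22%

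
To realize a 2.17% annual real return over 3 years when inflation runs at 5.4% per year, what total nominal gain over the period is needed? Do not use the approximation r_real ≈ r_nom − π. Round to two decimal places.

24.88%

Required annual nominal rate: (1+2.17%)(1+5.4%) − 1 = 7.68718%.
Cumulative over 3 years: (1 + 0.0768718)^3 − 1 ≈ 0.24880.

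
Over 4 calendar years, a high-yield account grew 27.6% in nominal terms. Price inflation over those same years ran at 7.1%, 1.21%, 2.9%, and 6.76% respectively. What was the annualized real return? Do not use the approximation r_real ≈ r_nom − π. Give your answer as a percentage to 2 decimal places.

Cumulative inflation factor: 1.071 × 1.0121 × 1.029 × 1.0676 ≈ 1.19079.
Nominal growth factor: 1.27600. Real growth factor = 1.27600 / 1.19079 ≈ 1.07155.
Annualized: 1.07155^(1/4) − 1 ≈ 0.01743.

1.74%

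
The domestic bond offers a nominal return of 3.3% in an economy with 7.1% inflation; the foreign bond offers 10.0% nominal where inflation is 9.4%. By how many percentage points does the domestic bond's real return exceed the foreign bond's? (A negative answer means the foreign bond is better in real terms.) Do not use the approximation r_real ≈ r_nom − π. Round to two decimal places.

The domestic bond real return: 1.033/1.071 − 1 = -3.548%.
The foreign bond real return: 1.100/1.094 − 1 = 0.548%.
Difference: -3.548 − 0.548 = -4.096 pp.

-4.10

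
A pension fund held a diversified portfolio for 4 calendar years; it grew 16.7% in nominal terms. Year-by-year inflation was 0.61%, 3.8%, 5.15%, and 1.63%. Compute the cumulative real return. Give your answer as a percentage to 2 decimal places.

Cumulative inflation factor: 1.0061 × 1.038 × 1.0515 × 1.0163 ≈ 1.11601.
Nominal growth factor: 1.16700. Real growth factor = 1.16700 / 1.11601 ≈ 1.04569.
Total real return ≈ 4.5686%.

4.57%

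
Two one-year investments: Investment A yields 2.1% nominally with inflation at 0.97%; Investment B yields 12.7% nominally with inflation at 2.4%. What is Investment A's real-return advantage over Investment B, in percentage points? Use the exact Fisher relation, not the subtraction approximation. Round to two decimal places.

Investment A real return: 1.021/1.0097 − 1 = 1.119%.
Investment B real return: 1.127/1.024 − 1 = 10.059%.
Difference: 1.119 − 10.059 = -8.940 pp.

-8.94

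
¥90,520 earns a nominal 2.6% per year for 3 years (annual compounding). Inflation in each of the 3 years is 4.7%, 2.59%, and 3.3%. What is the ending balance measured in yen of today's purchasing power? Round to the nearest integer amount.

Nominal value at maturity: ¥90,520 × (1 + 2.6%)^3 ≈ ¥97,766.
Price-level factor over 3 years: 1.047 × 1.0259 × 1.033 = 1.1095631709.
Dividing the nominal maturity value by the price-level factor gives the value in today's money.

¥88,112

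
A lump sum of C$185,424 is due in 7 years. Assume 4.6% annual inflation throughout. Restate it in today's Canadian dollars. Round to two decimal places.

C$135,345.60

Price-level factor over 7 years: (1 + 4.6%)^7 ≈ 1.3700038629.
Purchasing power today: C$185,424 divided by that factor.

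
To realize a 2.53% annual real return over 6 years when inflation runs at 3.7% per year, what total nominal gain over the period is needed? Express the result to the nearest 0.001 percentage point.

Required annual nominal rate: (1+2.53%)(1+3.7%) − 1 = 6.32361%.
Cumulative over 6 years: (1 + 0.0632361)^6 − 1 ≈ 0.44470.

44.470%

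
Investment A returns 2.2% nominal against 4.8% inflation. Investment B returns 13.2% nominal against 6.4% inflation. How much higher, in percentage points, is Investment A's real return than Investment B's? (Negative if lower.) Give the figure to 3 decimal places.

-8.872

Investment A real return: 1.022/1.048 − 1 = -2.4809%.
Investment B real return: 1.132/1.064 − 1 = 6.3910%.
Difference: -2.4809 − 6.3910 = -8.8719 pp.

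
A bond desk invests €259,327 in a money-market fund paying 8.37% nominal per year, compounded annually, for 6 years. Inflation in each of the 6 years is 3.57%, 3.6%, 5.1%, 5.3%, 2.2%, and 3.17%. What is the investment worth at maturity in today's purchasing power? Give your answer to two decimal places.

€335,484.94

Nominal value at maturity: €259,327 × (1 + 8.37%)^6 ≈ €420,051.15.
Price-level factor over 6 years: 1.0357 × 1.036 × 1.051 × 1.053 × 1.022 × 1.0317 ≈ 1.2520715435.
The maturity value deflated by that factor is the answer in today's purchasing power.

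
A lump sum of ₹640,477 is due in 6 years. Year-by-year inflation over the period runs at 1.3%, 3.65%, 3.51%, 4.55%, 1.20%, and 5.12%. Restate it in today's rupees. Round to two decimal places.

₹529,849.56

Price-level factor over 6 years: 1.013 × 1.0365 × 1.0351 × 1.0455 × 1.0120 × 1.0512 ≈ 1.2087902887.
Purchasing power today: ₹640,477 divided by that factor.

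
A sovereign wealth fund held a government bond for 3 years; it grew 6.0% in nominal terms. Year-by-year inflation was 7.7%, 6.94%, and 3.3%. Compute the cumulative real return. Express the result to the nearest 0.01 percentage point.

-10.91%

Cumulative inflation factor: 1.077 × 1.0694 × 1.033 ≈ 1.18975.
Nominal growth factor: 1.06000. Real growth factor = 1.06000 / 1.18975 ≈ 0.89094.
Total real return ≈ -10.9058%.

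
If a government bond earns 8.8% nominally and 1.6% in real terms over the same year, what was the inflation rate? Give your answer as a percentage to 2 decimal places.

7.09%

From (1+r_nom) = (1+r_real)(1+π), we get 1+π = (1 + 8.8%)/(1 + 1.6%) = 1.088/1.016 ≈ 1.07087.
So π ≈ 7.0866%.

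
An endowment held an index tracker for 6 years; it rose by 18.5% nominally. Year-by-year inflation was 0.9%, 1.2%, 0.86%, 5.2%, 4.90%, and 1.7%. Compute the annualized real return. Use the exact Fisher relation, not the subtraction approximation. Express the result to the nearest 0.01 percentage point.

0.42%

Cumulative inflation factor: 1.009 × 1.012 × 1.0086 × 1.052 × 1.0490 × 1.017 ≈ 1.15585.
Nominal growth factor: 1.18500. Real growth factor = 1.18500 / 1.15585 ≈ 1.02522.
Annualized: 1.02522^(1/6) − 1 ≈ 0.00416.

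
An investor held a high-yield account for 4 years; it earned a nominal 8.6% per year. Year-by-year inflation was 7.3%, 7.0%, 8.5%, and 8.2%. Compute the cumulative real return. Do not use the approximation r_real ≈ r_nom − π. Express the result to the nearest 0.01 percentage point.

3.20%

Cumulative inflation factor: 1.073 × 1.070 × 1.085 × 1.082 ≈ 1.34785.
Nominal growth factor: 1.39097. Real growth factor = 1.39097 / 1.34785 ≈ 1.03200.
Total real return ≈ 3.1998%.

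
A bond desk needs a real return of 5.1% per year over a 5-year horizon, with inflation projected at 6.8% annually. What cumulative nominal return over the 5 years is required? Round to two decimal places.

Required annual nominal rate: (1+5.1%)(1+6.8%) − 1 = 12.2468%.
Cumulative over 5 years: (1 + 0.122468)^5 − 1 ≈ 0.78184.

78.18%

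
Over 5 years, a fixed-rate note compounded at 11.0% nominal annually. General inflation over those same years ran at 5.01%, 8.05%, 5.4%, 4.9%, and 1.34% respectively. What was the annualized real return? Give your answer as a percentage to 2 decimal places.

Cumulative inflation factor: 1.0501 × 1.0805 × 1.054 × 1.049 × 1.0134 ≈ 1.27131.
Nominal growth factor: 1.68506. Real growth factor = 1.68506 / 1.27131 ≈ 1.32545.
Annualized: 1.32545^(1/5) − 1 ≈ 0.05797.

5.80%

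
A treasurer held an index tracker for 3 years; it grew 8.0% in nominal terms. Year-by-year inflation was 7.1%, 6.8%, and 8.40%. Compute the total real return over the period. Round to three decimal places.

-12.897%

Cumulative inflation factor: 1.071 × 1.068 × 1.0840 ≈ 1.23991.
Nominal growth factor: 1.08000. Real growth factor = 1.08000 / 1.23991 ≈ 0.87103.
Total real return ≈ -12.8969%.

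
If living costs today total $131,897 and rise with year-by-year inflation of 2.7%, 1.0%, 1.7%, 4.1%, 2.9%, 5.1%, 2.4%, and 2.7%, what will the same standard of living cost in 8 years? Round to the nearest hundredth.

Cumulative price-level factor: 1.027 × 1.010 × 1.017 × 1.041 × 1.029 × 1.051 × 1.024 × 1.027 ≈ 1.2489699540.
Multiplying $131,897 by the price-level factor gives the future nominal sum.

$164,735.39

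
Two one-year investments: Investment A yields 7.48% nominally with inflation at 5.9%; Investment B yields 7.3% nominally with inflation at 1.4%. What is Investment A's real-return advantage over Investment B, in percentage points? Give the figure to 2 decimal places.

-4.33

Investment A real return: 1.0748/1.059 − 1 = 1.492%.
Investment B real return: 1.073/1.014 − 1 = 5.819%.
Difference: 1.492 − 5.819 = -4.327 pp.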